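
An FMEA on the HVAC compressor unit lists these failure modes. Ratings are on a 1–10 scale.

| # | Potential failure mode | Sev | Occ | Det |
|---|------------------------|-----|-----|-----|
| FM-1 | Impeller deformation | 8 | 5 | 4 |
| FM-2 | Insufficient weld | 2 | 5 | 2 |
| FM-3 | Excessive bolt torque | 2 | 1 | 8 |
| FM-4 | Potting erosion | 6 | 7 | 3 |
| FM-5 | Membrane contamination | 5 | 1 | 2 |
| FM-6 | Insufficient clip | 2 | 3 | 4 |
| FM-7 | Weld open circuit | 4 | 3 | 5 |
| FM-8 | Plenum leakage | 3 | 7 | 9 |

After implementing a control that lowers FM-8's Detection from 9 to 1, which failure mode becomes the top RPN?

RPN = Severity × Occurrence × Detection:
  FM-1: 8 × 5 × 4 = 160
  FM-2: 2 × 5 × 2 = 20
  FM-3: 2 × 1 × 8 = 16
  FM-4: 6 × 7 × 3 = 126
  FM-5: 5 × 1 × 2 = 10
  FM-6: 2 × 3 × 4 = 24
  FM-7: 4 × 3 × 5 = 60
  FM-8: 3 × 7 × 9 = 189
After action: FM-8 → 3 × 7 × 1 = 21.
Revised RPNs: FM-1=160, FM-4=126, FM-7=60, FM-6=24, FM-8=21, FM-2=20, FM-3=16, FM-5=10.
Highest is now FM-1 (160).

FM-1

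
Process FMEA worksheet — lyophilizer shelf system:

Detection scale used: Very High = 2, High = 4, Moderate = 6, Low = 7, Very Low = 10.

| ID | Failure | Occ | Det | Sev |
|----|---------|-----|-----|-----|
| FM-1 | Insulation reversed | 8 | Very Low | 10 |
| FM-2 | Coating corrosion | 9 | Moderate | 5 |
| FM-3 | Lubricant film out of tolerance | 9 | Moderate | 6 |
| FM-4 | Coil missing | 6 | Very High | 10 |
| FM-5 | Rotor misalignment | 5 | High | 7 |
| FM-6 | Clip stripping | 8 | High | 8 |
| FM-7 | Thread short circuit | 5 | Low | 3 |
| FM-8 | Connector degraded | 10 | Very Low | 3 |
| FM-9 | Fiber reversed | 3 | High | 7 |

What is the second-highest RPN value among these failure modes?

324

RPN = Severity × Occurrence × Detection:
  FM-1: 10 × 8 × 10 = 800
  FM-2: 5 × 9 × 6 = 270
  FM-3: 6 × 9 × 6 = 324
  FM-4: 10 × 6 × 2 = 120
  FM-5: 7 × 5 × 4 = 140
  FM-6: 8 × 8 × 4 = 256
  FM-7: 3 × 5 × 7 = 105
  FM-8: 3 × 10 × 10 = 300
  FM-9: 7 × 3 × 4 = 84
Sorted descending: 800, 324, 300, 270, 256, 140, 120, 105, 84.
The second-highest RPN is 324 (FM-3).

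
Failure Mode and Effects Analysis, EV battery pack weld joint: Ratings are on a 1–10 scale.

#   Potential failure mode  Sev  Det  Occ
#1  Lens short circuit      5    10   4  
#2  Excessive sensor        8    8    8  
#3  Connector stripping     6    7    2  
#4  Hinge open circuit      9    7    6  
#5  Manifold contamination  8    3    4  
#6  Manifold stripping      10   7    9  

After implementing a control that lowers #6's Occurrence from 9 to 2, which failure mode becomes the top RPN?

#2

RPN = Severity × Occurrence × Detection:
  #1: 5 × 4 × 10 = 200
  #2: 8 × 8 × 8 = 512
  #3: 6 × 2 × 7 = 84
  #4: 9 × 6 × 7 = 378
  #5: 8 × 4 × 3 = 96
  #6: 10 × 9 × 7 = 630
After action: #6 → 10 × 2 × 7 = 140.
Revised RPNs: #2=512, #4=378, #1=200, #6=140, #5=96, #3=84.
Highest is now #2 (512).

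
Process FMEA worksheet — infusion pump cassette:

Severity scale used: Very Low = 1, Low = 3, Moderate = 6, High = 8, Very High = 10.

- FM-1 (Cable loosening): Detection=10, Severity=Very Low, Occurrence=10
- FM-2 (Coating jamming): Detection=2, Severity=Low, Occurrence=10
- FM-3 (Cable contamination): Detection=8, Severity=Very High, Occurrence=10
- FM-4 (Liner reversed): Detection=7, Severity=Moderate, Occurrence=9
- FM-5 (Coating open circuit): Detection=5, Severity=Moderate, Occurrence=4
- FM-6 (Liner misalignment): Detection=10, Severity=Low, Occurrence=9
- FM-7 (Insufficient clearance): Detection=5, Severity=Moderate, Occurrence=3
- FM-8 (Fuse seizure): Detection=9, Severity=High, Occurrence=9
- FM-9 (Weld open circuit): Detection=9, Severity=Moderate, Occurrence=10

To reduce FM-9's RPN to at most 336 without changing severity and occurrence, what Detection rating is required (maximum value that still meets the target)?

5

FM-9: S=6, O=10, D=9 → current RPN = 540.
Fixed product = 60. Need 60 × D ≤ 336, so D ≤ 336/60 = 5.60.
Maximum integer Detection rating = 5 (gives RPN 300; D=6 would give 360 > 336).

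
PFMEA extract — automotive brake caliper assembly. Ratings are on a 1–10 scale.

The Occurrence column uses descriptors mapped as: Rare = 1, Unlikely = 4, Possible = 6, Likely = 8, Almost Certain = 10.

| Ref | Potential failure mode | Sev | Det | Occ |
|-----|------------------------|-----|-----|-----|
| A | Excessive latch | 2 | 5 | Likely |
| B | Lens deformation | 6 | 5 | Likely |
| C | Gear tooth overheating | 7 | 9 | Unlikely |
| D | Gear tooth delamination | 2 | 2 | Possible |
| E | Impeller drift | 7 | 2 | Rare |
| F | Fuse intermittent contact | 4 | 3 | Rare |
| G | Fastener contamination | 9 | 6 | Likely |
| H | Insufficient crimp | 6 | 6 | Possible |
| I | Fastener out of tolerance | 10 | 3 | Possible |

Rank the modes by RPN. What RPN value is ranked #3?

RPN = Severity × Occurrence × Detection:
  A: 2 × 8 × 5 = 80
  B: 6 × 8 × 5 = 240
  C: 7 × 4 × 9 = 252
  D: 2 × 6 × 2 = 24
  E: 7 × 1 × 2 = 14
  F: 4 × 1 × 3 = 12
  G: 9 × 8 × 6 = 432
  H: 6 × 6 × 6 = 216
  I: 10 × 6 × 3 = 180
Sorted descending: 432, 252, 240, 216, 180, 80, 24, 14, 12.
The third-highest RPN is 240 (B).

240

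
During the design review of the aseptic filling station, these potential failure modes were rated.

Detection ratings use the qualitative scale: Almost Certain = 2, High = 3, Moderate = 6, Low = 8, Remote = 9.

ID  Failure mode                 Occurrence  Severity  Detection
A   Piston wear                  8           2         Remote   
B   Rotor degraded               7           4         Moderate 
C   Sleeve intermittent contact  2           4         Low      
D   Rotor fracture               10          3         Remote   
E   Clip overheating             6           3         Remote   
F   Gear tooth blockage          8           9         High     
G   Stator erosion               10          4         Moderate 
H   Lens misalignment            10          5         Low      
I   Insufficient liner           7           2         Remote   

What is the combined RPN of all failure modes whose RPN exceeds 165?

RPN = Severity × Occurrence × Detection:
  A: 2 × 8 × 9 = 144
  B: 4 × 7 × 6 = 168
  C: 4 × 2 × 8 = 64
  D: 3 × 10 × 9 = 270
  E: 3 × 6 × 9 = 162
  F: 9 × 8 × 3 = 216
  G: 4 × 10 × 6 = 240
  H: 5 × 10 × 8 = 400
  I: 2 × 7 × 9 = 126
RPN > 165: B (168), D (270), F (216), G (240), H (400).
Sum: 168 + 270 + 216 + 240 + 400 = 1294.

1294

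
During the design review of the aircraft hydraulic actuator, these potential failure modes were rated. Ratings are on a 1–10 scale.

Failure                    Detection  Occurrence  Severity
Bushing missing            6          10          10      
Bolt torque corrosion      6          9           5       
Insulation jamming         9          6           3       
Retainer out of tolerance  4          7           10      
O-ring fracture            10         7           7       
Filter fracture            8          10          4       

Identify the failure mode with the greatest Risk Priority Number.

RPN = Severity × Occurrence × Detection:
  Bushing missing: 10 × 10 × 6 = 600
  Bolt torque corrosion: 5 × 9 × 6 = 270
  Insulation jamming: 3 × 6 × 9 = 162
  Retainer out of tolerance: 10 × 7 × 4 = 280
  O-ring fracture: 7 × 7 × 10 = 490
  Filter fracture: 4 × 10 × 8 = 320
Highest RPN is 600 → Bushing missing.

Bushing missing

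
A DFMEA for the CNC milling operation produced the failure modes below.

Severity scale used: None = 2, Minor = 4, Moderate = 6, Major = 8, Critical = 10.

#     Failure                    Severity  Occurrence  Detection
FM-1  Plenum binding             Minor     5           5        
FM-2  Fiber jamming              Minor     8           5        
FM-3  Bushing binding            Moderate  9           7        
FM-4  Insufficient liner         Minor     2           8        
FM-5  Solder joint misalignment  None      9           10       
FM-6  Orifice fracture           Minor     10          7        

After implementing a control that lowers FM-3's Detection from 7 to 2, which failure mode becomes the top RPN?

FM-6

RPN = Severity × Occurrence × Detection:
  FM-1: 4 × 5 × 5 = 100
  FM-2: 4 × 8 × 5 = 160
  FM-3: 6 × 9 × 7 = 378
  FM-4: 4 × 2 × 8 = 64
  FM-5: 2 × 9 × 10 = 180
  FM-6: 4 × 10 × 7 = 280
After action: FM-3 → 6 × 9 × 2 = 108.
Revised RPNs: FM-6=280, FM-5=180, FM-2=160, FM-3=108, FM-1=100, FM-4=64.
Highest is now FM-6 (280).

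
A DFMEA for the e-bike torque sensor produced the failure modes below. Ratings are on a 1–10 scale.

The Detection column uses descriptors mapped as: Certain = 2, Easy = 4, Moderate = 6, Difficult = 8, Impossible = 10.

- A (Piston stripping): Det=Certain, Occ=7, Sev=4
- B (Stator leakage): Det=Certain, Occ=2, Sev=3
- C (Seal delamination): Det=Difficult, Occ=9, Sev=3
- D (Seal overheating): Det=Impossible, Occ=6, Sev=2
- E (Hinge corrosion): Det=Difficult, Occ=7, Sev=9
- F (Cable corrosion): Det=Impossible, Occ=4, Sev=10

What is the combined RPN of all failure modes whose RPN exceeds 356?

904

RPN = Severity × Occurrence × Detection:
  A: 4 × 7 × 2 = 56
  B: 3 × 2 × 2 = 12
  C: 3 × 9 × 8 = 216
  D: 2 × 6 × 10 = 120
  E: 9 × 7 × 8 = 504
  F: 10 × 4 × 10 = 400
RPN > 356: E (504), F (400).
Sum: 504 + 400 = 904.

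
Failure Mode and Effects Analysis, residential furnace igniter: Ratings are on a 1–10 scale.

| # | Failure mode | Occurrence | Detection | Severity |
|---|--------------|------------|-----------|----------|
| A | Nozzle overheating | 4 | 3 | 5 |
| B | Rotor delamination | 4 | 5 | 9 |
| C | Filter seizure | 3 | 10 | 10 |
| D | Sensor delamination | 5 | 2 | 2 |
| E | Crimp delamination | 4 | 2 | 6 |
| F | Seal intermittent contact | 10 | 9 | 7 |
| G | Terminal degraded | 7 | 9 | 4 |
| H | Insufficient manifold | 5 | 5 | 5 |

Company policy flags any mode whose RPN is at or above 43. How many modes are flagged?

RPN = Severity × Occurrence × Detection:
  A: 5 × 4 × 3 = 60
  B: 9 × 4 × 5 = 180
  C: 10 × 3 × 10 = 300
  D: 2 × 5 × 2 = 20
  E: 6 × 4 × 2 = 48
  F: 7 × 10 × 9 = 630
  G: 4 × 7 × 9 = 252
  H: 5 × 5 × 5 = 125
Modes with RPN ≥ 43: A (60), B (180), C (300), E (48), F (630), G (252), H (125) → 7.

7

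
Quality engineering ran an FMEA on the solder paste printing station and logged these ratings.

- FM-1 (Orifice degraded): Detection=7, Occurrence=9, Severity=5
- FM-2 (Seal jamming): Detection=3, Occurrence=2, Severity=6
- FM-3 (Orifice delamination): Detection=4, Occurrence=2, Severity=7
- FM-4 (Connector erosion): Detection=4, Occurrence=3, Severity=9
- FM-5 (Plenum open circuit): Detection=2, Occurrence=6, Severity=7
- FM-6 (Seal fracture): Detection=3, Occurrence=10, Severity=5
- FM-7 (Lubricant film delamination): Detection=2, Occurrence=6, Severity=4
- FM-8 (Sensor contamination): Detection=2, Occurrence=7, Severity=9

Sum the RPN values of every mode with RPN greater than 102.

699

RPN = Severity × Occurrence × Detection:
  FM-1: 5 × 9 × 7 = 315
  FM-2: 6 × 2 × 3 = 36
  FM-3: 7 × 2 × 4 = 56
  FM-4: 9 × 3 × 4 = 108
  FM-5: 7 × 6 × 2 = 84
  FM-6: 5 × 10 × 3 = 150
  FM-7: 4 × 6 × 2 = 48
  FM-8: 9 × 7 × 2 = 126
RPN > 102: FM-1 (315), FM-4 (108), FM-6 (150), FM-8 (126).
Sum: 315 + 108 + 150 + 126 = 699.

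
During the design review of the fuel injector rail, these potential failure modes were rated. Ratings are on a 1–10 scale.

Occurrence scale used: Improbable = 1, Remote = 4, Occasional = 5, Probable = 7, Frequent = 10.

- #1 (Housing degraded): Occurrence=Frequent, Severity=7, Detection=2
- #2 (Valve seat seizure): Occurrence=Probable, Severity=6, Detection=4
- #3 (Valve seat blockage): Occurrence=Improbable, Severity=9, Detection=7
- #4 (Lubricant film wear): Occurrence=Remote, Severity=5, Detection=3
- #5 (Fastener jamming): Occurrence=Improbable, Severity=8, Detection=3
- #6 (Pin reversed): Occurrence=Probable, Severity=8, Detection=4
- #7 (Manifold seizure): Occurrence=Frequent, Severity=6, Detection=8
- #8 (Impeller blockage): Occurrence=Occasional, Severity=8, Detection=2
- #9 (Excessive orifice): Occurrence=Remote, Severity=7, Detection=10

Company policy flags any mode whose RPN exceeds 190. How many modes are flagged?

3

RPN = Severity × Occurrence × Detection:
  #1: 7 × 10 × 2 = 140
  #2: 6 × 7 × 4 = 168
  #3: 9 × 1 × 7 = 63
  #4: 5 × 4 × 3 = 60
  #5: 8 × 1 × 3 = 24
  #6: 8 × 7 × 4 = 224
  #7: 6 × 10 × 8 = 480
  #8: 8 × 5 × 2 = 80
  #9: 7 × 4 × 10 = 280
Modes with RPN > 190: #6 (224), #7 (480), #9 (280) → 3.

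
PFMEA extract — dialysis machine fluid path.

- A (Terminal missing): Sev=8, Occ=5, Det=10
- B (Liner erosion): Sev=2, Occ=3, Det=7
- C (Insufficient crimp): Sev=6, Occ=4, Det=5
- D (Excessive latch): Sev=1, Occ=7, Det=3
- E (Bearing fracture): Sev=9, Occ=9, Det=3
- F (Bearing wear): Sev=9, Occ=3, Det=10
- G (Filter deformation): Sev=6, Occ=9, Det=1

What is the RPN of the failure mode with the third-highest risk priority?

RPN = Severity × Occurrence × Detection:
  A: 8 × 5 × 10 = 400
  B: 2 × 3 × 7 = 42
  C: 6 × 4 × 5 = 120
  D: 1 × 7 × 3 = 21
  E: 9 × 9 × 3 = 243
  F: 9 × 3 × 10 = 270
  G: 6 × 9 × 1 = 54
Sorted descending: 400, 270, 243, 120, 54, 42, 21.
The third-highest RPN is 243 (E).

243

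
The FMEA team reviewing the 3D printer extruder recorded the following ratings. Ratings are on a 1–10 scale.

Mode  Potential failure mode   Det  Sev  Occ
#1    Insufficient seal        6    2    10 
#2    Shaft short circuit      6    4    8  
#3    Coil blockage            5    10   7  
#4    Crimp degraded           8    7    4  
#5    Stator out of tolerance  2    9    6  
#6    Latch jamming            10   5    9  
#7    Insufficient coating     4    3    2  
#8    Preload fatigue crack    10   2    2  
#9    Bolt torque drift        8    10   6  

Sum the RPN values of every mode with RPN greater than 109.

RPN = Severity × Occurrence × Detection:
  #1: 2 × 10 × 6 = 120
  #2: 4 × 8 × 6 = 192
  #3: 10 × 7 × 5 = 350
  #4: 7 × 4 × 8 = 224
  #5: 9 × 6 × 2 = 108
  #6: 5 × 9 × 10 = 450
  #7: 3 × 2 × 4 = 24
  #8: 2 × 2 × 10 = 40
  #9: 10 × 6 × 8 = 480
RPN > 109: #1 (120), #2 (192), #3 (350), #4 (224), #6 (450), #9 (480).
Sum: 120 + 192 + 350 + 224 + 450 + 480 = 1816.

1816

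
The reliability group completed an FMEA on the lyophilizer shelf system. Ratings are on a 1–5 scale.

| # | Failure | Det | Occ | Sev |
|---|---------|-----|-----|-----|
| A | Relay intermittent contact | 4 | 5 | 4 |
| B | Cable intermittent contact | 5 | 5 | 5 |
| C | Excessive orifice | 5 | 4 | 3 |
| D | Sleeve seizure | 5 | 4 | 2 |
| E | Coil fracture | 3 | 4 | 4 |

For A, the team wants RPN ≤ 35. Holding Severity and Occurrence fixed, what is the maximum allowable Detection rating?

A: S=4, O=5, D=4 → current RPN = 80.
Fixed product = 20. Need 20 × D ≤ 35, so D ≤ 35/20 = 1.75.
Maximum integer Detection rating = 1 (gives RPN 20; D=2 would give 40 > 35).

1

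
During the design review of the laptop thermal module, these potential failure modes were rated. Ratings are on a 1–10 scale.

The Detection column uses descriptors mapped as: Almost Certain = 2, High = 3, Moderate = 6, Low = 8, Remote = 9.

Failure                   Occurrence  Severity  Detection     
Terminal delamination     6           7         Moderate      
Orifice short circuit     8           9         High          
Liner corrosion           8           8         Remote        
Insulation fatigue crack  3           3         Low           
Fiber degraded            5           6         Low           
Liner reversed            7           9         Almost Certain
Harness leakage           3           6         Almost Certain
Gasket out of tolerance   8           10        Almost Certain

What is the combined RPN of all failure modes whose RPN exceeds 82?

RPN = Severity × Occurrence × Detection:
  Terminal delamination: 7 × 6 × 6 = 252
  Orifice short circuit: 9 × 8 × 3 = 216
  Liner corrosion: 8 × 8 × 9 = 576
  Insulation fatigue crack: 3 × 3 × 8 = 72
  Fiber degraded: 6 × 5 × 8 = 240
  Liner reversed: 9 × 7 × 2 = 126
  Harness leakage: 6 × 3 × 2 = 36
  Gasket out of tolerance: 10 × 8 × 2 = 160
RPN > 82: Terminal delamination (252), Orifice short circuit (216), Liner corrosion (576), Fiber degraded (240), Liner reversed (126), Gasket out of tolerance (160).
Sum: 252 + 216 + 576 + 240 + 126 + 160 = 1570.

1570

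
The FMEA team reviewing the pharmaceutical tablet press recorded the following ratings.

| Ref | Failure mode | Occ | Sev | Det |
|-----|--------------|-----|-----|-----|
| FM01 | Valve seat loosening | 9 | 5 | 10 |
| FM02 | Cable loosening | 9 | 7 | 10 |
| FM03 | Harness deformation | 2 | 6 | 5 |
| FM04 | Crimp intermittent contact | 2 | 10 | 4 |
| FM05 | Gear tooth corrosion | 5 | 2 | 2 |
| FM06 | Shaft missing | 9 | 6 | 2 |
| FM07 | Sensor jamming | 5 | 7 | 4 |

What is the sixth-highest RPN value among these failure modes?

RPN = Severity × Occurrence × Detection:
  FM01: 5 × 9 × 10 = 450
  FM02: 7 × 9 × 10 = 630
  FM03: 6 × 2 × 5 = 60
  FM04: 10 × 2 × 4 = 80
  FM05: 2 × 5 × 2 = 20
  FM06: 6 × 9 × 2 = 108
  FM07: 7 × 5 × 4 = 140
Sorted descending: 630, 450, 140, 108, 80, 60, 20.
The sixth-highest RPN is 60 (FM03).

60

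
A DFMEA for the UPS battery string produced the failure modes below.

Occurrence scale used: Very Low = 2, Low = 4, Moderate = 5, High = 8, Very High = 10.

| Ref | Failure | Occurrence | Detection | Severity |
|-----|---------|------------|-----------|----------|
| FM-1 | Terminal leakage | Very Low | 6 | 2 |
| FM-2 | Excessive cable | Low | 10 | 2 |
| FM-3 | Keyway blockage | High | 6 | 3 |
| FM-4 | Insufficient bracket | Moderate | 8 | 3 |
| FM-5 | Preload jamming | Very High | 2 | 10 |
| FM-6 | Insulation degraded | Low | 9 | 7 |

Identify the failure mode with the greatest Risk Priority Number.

FM-6

RPN = Severity × Occurrence × Detection:
  FM-1: 2 × 2 × 6 = 24
  FM-2: 2 × 4 × 10 = 80
  FM-3: 3 × 8 × 6 = 144
  FM-4: 3 × 5 × 8 = 120
  FM-5: 10 × 10 × 2 = 200
  FM-6: 7 × 4 × 9 = 252
Highest RPN is 252 → FM-6.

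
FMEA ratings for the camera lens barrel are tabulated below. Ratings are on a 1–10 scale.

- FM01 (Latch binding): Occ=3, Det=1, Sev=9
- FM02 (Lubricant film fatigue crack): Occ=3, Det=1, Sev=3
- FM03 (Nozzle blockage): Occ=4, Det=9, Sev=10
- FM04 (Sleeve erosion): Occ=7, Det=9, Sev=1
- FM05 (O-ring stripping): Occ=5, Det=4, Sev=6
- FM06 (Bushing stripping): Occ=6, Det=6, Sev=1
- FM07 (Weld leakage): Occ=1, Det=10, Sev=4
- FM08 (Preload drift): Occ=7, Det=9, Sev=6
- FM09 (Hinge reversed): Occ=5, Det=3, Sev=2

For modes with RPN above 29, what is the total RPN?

1027

RPN = Severity × Occurrence × Detection:
  FM01: 9 × 3 × 1 = 27
  FM02: 3 × 3 × 1 = 9
  FM03: 10 × 4 × 9 = 360
  FM04: 1 × 7 × 9 = 63
  FM05: 6 × 5 × 4 = 120
  FM06: 1 × 6 × 6 = 36
  FM07: 4 × 1 × 10 = 40
  FM08: 6 × 7 × 9 = 378
  FM09: 2 × 5 × 3 = 30
RPN > 29: FM03 (360), FM04 (63), FM05 (120), FM06 (36), FM07 (40), FM08 (378), FM09 (30).
Sum: 360 + 63 + 120 + 36 + 40 + 378 + 30 = 1027.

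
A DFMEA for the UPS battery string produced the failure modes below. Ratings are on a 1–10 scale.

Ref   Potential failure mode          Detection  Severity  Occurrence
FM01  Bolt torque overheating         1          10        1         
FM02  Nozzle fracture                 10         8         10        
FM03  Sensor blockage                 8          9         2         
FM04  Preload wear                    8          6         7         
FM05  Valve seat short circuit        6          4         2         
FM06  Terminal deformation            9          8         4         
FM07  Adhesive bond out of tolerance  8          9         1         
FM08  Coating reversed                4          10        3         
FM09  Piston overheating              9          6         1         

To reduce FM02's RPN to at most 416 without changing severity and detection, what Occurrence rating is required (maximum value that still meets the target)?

FM02: S=8, O=10, D=10 → current RPN = 800.
Fixed product = 80. Need 80 × O ≤ 416, so O ≤ 416/80 = 5.20.
Maximum integer Occurrence rating = 5 (gives RPN 400; O=6 would give 480 > 416).

5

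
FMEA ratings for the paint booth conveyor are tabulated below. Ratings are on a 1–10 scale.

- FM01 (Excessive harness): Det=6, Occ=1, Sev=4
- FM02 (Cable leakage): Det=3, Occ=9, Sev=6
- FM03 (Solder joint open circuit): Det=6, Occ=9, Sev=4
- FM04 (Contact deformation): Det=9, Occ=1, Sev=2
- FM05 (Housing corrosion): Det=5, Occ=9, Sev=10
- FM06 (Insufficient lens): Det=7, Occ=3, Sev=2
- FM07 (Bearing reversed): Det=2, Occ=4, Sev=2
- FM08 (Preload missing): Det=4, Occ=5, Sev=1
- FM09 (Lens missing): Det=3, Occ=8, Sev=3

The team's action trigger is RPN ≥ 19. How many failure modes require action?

RPN = Severity × Occurrence × Detection:
  FM01: 4 × 1 × 6 = 24
  FM02: 6 × 9 × 3 = 162
  FM03: 4 × 9 × 6 = 216
  FM04: 2 × 1 × 9 = 18
  FM05: 10 × 9 × 5 = 450
  FM06: 2 × 3 × 7 = 42
  FM07: 2 × 4 × 2 = 16
  FM08: 1 × 5 × 4 = 20
  FM09: 3 × 8 × 3 = 72
Modes with RPN ≥ 19: FM01 (24), FM02 (162), FM03 (216), FM05 (450), FM06 (42), FM08 (20), FM09 (72) → 7.

7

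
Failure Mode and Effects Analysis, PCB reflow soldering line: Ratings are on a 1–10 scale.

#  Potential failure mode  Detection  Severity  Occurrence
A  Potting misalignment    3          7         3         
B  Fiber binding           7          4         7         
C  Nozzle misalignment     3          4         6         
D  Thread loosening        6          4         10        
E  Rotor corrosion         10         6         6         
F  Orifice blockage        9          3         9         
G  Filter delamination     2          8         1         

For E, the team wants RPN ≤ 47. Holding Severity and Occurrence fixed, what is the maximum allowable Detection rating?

1

E: S=6, O=6, D=10 → current RPN = 360.
Fixed product = 36. Need 36 × D ≤ 47, so D ≤ 47/36 = 1.31.
Maximum integer Detection rating = 1 (gives RPN 36; D=2 would give 72 > 47).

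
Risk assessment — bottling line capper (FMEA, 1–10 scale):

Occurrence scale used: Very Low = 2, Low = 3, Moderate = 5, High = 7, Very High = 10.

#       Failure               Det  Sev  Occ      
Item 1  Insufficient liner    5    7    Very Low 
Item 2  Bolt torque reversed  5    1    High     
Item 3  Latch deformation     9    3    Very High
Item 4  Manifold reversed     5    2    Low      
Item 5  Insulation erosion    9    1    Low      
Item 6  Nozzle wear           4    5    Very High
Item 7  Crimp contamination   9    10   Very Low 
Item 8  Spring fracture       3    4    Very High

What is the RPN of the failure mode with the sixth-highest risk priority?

35

RPN = Severity × Occurrence × Detection:
  Item 1: 7 × 2 × 5 = 70
  Item 2: 1 × 7 × 5 = 35
  Item 3: 3 × 10 × 9 = 270
  Item 4: 2 × 3 × 5 = 30
  Item 5: 1 × 3 × 9 = 27
  Item 6: 5 × 10 × 4 = 200
  Item 7: 10 × 2 × 9 = 180
  Item 8: 4 × 10 × 3 = 120
Sorted descending: 270, 200, 180, 120, 70, 35, 30, 27.
The sixth-highest RPN is 35 (Item 2).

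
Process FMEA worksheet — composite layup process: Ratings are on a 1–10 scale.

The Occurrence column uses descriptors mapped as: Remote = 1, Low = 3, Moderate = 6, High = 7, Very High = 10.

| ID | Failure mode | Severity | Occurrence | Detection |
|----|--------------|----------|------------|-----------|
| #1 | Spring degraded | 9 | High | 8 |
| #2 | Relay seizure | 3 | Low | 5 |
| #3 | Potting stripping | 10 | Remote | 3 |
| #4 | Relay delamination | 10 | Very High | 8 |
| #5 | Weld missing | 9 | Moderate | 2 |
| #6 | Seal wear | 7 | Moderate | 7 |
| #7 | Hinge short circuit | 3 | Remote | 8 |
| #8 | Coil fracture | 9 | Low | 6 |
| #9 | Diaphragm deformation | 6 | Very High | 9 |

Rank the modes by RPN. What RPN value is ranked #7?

45

RPN = Severity × Occurrence × Detection:
  #1: 9 × 7 × 8 = 504
  #2: 3 × 3 × 5 = 45
  #3: 10 × 1 × 3 = 30
  #4: 10 × 10 × 8 = 800
  #5: 9 × 6 × 2 = 108
  #6: 7 × 6 × 7 = 294
  #7: 3 × 1 × 8 = 24
  #8: 9 × 3 × 6 = 162
  #9: 6 × 10 × 9 = 540
Sorted descending: 800, 540, 504, 294, 162, 108, 45, 30, 24.
The seventh-highest RPN is 45 (#2).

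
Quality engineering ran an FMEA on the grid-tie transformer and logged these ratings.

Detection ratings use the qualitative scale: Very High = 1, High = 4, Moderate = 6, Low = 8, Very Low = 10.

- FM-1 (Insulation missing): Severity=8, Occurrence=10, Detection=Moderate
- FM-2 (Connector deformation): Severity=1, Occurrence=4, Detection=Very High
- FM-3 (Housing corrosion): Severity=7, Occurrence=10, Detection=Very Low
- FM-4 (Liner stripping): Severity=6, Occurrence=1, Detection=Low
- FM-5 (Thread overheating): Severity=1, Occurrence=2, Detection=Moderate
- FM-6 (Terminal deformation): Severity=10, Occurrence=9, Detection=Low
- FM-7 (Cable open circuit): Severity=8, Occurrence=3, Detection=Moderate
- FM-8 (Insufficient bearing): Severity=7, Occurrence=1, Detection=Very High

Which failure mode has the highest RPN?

FM-6

RPN = Severity × Occurrence × Detection:
  FM-1: 8 × 10 × 6 = 480
  FM-2: 1 × 4 × 1 = 4
  FM-3: 7 × 10 × 10 = 700
  FM-4: 6 × 1 × 8 = 48
  FM-5: 1 × 2 × 6 = 12
  FM-6: 10 × 9 × 8 = 720
  FM-7: 8 × 3 × 6 = 144
  FM-8: 7 × 1 × 1 = 7
Highest RPN is 720 → FM-6.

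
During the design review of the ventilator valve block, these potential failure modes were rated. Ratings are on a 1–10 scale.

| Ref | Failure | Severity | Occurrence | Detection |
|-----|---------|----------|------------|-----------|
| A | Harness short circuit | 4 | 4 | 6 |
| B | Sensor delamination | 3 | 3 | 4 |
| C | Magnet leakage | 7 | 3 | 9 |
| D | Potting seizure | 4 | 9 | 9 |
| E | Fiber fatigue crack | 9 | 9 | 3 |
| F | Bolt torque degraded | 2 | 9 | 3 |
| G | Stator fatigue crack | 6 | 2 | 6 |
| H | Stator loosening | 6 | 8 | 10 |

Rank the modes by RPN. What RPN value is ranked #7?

54

RPN = Severity × Occurrence × Detection:
  A: 4 × 4 × 6 = 96
  B: 3 × 3 × 4 = 36
  C: 7 × 3 × 9 = 189
  D: 4 × 9 × 9 = 324
  E: 9 × 9 × 3 = 243
  F: 2 × 9 × 3 = 54
  G: 6 × 2 × 6 = 72
  H: 6 × 8 × 10 = 480
Sorted descending: 480, 324, 243, 189, 96, 72, 54, 36.
The seventh-highest RPN is 54 (F).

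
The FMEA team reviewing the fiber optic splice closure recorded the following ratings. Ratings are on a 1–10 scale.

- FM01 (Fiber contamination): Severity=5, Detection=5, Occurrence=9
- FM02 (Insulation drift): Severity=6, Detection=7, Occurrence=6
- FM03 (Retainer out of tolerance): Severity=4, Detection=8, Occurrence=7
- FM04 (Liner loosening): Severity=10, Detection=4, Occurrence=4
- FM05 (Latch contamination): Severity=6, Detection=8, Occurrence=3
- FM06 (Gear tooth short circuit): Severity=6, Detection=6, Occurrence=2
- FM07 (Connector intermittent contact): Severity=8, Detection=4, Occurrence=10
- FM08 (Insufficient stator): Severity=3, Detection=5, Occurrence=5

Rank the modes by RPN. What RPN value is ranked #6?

144

RPN = Severity × Occurrence × Detection:
  FM01: 5 × 9 × 5 = 225
  FM02: 6 × 6 × 7 = 252
  FM03: 4 × 7 × 8 = 224
  FM04: 10 × 4 × 4 = 160
  FM05: 6 × 3 × 8 = 144
  FM06: 6 × 2 × 6 = 72
  FM07: 8 × 10 × 4 = 320
  FM08: 3 × 5 × 5 = 75
Sorted descending: 320, 252, 225, 224, 160, 144, 75, 72.
The sixth-highest RPN is 144 (FM05).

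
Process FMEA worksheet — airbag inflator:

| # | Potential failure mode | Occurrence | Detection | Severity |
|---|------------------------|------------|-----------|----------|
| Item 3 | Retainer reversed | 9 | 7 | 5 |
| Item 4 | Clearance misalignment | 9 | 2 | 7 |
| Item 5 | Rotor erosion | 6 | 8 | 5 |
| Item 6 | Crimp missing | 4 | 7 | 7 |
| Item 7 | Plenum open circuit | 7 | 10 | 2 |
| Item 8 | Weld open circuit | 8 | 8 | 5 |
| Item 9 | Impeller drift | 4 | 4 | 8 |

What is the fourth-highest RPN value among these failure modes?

196

RPN = Severity × Occurrence × Detection:
  Item 3: 5 × 9 × 7 = 315
  Item 4: 7 × 9 × 2 = 126
  Item 5: 5 × 6 × 8 = 240
  Item 6: 7 × 4 × 7 = 196
  Item 7: 2 × 7 × 10 = 140
  Item 8: 5 × 8 × 8 = 320
  Item 9: 8 × 4 × 4 = 128
Sorted descending: 320, 315, 240, 196, 140, 128, 126.
The fourth-highest RPN is 196 (Item 6).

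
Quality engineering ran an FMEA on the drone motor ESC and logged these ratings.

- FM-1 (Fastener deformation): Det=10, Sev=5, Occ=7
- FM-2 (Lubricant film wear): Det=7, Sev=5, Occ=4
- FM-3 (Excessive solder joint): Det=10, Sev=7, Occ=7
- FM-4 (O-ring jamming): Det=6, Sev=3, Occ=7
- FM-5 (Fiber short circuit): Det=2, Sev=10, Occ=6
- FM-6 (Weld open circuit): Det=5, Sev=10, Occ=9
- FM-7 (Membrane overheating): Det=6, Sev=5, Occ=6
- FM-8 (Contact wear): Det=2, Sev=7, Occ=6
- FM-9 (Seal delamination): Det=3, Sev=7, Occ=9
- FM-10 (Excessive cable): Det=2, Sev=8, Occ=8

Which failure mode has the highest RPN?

RPN = Severity × Occurrence × Detection:
  FM-1: 5 × 7 × 10 = 350
  FM-2: 5 × 4 × 7 = 140
  FM-3: 7 × 7 × 10 = 490
  FM-4: 3 × 7 × 6 = 126
  FM-5: 10 × 6 × 2 = 120
  FM-6: 10 × 9 × 5 = 450
  FM-7: 5 × 6 × 6 = 180
  FM-8: 7 × 6 × 2 = 84
  FM-9: 7 × 9 × 3 = 189
  FM-10: 8 × 8 × 2 = 128
Highest RPN is 490 → FM-3.

FM-3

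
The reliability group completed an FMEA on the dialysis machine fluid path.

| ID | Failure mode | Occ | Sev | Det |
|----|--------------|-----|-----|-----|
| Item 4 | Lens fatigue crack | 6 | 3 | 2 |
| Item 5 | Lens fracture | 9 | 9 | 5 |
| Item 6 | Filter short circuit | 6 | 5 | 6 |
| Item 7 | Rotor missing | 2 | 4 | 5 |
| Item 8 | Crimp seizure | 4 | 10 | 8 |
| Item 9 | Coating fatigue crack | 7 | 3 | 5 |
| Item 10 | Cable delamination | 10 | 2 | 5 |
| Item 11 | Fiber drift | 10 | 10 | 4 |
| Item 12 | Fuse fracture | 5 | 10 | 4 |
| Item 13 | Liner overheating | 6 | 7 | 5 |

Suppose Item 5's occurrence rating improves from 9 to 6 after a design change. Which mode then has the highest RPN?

Item 11

RPN = Severity × Occurrence × Detection:
  Item 4: 3 × 6 × 2 = 36
  Item 5: 9 × 9 × 5 = 405
  Item 6: 5 × 6 × 6 = 180
  Item 7: 4 × 2 × 5 = 40
  Item 8: 10 × 4 × 8 = 320
  Item 9: 3 × 7 × 5 = 105
  Item 10: 2 × 10 × 5 = 100
  Item 11: 10 × 10 × 4 = 400
  Item 12: 10 × 5 × 4 = 200
  Item 13: 7 × 6 × 5 = 210
After action: Item 5 → 9 × 6 × 5 = 270.
Revised RPNs: Item 11=400, Item 8=320, Item 5=270, Item 13=210, Item 12=200, Item 6=180, Item 9=105, Item 10=100, Item 7=40, Item 4=36.
Highest is now Item 11 (400).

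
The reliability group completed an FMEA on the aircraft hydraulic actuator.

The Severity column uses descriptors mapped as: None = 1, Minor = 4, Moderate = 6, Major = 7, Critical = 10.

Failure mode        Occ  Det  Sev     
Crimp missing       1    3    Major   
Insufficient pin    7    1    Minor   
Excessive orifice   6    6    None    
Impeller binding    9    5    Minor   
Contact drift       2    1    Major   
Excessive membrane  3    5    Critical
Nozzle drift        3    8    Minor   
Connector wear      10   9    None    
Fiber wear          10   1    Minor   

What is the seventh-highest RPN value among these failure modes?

28

RPN = Severity × Occurrence × Detection:
  Crimp missing: 7 × 1 × 3 = 21
  Insufficient pin: 4 × 7 × 1 = 28
  Excessive orifice: 1 × 6 × 6 = 36
  Impeller binding: 4 × 9 × 5 = 180
  Contact drift: 7 × 2 × 1 = 14
  Excessive membrane: 10 × 3 × 5 = 150
  Nozzle drift: 4 × 3 × 8 = 96
  Connector wear: 1 × 10 × 9 = 90
  Fiber wear: 4 × 10 × 1 = 40
Sorted descending: 180, 150, 96, 90, 40, 36, 28, 21, 14.
The seventh-highest RPN is 28 (Insufficient pin).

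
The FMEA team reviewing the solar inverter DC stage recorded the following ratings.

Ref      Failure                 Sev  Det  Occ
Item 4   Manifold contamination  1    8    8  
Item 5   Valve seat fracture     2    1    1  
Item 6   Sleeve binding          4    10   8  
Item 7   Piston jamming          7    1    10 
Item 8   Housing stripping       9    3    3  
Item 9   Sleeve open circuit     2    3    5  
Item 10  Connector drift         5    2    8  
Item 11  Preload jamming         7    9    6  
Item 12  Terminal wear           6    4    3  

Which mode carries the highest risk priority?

RPN = Severity × Occurrence × Detection:
  Item 4: 1 × 8 × 8 = 64
  Item 5: 2 × 1 × 1 = 2
  Item 6: 4 × 8 × 10 = 320
  Item 7: 7 × 10 × 1 = 70
  Item 8: 9 × 3 × 3 = 81
  Item 9: 2 × 5 × 3 = 30
  Item 10: 5 × 8 × 2 = 80
  Item 11: 7 × 6 × 9 = 378
  Item 12: 6 × 3 × 4 = 72
Highest RPN is 378 → Item 11.

Item 11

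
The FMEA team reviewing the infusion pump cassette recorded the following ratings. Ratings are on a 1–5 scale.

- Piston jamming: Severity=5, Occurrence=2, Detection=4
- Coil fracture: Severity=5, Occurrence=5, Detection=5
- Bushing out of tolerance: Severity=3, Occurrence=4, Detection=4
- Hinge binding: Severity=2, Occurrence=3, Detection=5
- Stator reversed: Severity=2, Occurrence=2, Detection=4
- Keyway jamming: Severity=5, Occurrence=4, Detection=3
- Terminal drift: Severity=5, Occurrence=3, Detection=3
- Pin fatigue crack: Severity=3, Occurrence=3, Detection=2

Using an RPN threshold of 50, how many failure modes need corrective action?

RPN = Severity × Occurrence × Detection:
  Piston jamming: 5 × 2 × 4 = 40
  Coil fracture: 5 × 5 × 5 = 125
  Bushing out of tolerance: 3 × 4 × 4 = 48
  Hinge binding: 2 × 3 × 5 = 30
  Stator reversed: 2 × 2 × 4 = 16
  Keyway jamming: 5 × 4 × 3 = 60
  Terminal drift: 5 × 3 × 3 = 45
  Pin fatigue crack: 3 × 3 × 2 = 18
Modes with RPN ≥ 50: Coil fracture (125), Keyway jamming (60) → 2.

2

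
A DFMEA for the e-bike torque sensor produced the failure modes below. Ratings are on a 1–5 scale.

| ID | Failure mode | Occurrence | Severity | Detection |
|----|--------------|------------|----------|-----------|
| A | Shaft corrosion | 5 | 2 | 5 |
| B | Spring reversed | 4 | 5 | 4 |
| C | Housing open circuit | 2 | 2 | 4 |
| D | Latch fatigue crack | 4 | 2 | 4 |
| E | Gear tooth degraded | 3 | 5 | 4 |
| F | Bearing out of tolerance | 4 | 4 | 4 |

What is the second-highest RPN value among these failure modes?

64

RPN = Severity × Occurrence × Detection:
  A: 2 × 5 × 5 = 50
  B: 5 × 4 × 4 = 80
  C: 2 × 2 × 4 = 16
  D: 2 × 4 × 4 = 32
  E: 5 × 3 × 4 = 60
  F: 4 × 4 × 4 = 64
Sorted descending: 80, 64, 60, 50, 32, 16.
The second-highest RPN is 64 (F).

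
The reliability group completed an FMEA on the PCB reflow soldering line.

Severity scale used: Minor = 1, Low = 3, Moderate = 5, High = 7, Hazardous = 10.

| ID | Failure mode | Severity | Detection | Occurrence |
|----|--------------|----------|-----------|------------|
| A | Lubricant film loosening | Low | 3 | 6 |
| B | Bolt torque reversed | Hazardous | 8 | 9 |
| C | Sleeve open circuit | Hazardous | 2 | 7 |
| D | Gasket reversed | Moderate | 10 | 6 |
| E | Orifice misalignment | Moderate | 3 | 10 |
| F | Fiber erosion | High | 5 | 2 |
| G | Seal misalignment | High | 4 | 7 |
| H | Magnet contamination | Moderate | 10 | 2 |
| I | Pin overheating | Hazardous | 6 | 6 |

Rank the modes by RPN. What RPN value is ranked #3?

RPN = Severity × Occurrence × Detection:
  A: 3 × 6 × 3 = 54
  B: 10 × 9 × 8 = 720
  C: 10 × 7 × 2 = 140
  D: 5 × 6 × 10 = 300
  E: 5 × 10 × 3 = 150
  F: 7 × 2 × 5 = 70
  G: 7 × 7 × 4 = 196
  H: 5 × 2 × 10 = 100
  I: 10 × 6 × 6 = 360
Sorted descending: 720, 360, 300, 196, 150, 140, 100, 70, 54.
The third-highest RPN is 300 (D).

300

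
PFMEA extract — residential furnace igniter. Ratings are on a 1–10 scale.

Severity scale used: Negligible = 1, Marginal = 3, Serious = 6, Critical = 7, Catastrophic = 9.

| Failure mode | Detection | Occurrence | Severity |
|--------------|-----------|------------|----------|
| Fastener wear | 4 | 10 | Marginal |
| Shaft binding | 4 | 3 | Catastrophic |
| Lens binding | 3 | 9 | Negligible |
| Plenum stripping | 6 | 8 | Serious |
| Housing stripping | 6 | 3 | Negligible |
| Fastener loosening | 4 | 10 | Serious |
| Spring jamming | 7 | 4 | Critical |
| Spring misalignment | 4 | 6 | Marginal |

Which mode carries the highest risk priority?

RPN = Severity × Occurrence × Detection:
  Fastener wear: 3 × 10 × 4 = 120
  Shaft binding: 9 × 3 × 4 = 108
  Lens binding: 1 × 9 × 3 = 27
  Plenum stripping: 6 × 8 × 6 = 288
  Housing stripping: 1 × 3 × 6 = 18
  Fastener loosening: 6 × 10 × 4 = 240
  Spring jamming: 7 × 4 × 7 = 196
  Spring misalignment: 3 × 6 × 4 = 72
Highest RPN is 288 → Plenum stripping.

Plenum stripping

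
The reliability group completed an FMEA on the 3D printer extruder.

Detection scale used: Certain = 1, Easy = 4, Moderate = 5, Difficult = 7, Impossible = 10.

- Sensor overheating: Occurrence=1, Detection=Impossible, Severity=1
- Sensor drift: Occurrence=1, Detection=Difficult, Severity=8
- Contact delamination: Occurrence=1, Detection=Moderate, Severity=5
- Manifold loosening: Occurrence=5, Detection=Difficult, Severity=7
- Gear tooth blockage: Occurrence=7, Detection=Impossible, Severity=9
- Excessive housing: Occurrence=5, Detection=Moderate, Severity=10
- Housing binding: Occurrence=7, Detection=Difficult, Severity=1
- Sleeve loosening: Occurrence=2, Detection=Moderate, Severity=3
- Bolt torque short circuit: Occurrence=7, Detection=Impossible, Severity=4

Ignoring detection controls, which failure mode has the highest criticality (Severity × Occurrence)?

Criticality = Severity × Occurrence:
  Sensor overheating: 1 × 1 = 1
  Sensor drift: 8 × 1 = 8
  Contact delamination: 5 × 1 = 5
  Manifold loosening: 7 × 5 = 35
  Gear tooth blockage: 9 × 7 = 63
  Excessive housing: 10 × 5 = 50
  Housing binding: 1 × 7 = 7
  Sleeve loosening: 3 × 2 = 6
  Bolt torque short circuit: 4 × 7 = 28
Highest criticality is 63 → Gear tooth blockage.

Gear tooth blockage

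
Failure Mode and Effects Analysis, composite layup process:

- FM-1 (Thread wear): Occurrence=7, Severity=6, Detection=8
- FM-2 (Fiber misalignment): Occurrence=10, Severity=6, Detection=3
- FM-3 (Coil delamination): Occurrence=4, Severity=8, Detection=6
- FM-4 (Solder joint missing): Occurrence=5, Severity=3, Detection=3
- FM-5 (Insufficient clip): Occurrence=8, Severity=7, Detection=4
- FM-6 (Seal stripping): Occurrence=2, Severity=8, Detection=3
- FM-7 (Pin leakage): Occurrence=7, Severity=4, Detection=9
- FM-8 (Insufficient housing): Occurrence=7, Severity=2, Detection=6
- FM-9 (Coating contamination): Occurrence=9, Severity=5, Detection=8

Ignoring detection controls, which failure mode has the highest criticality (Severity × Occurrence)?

Criticality = Severity × Occurrence:
  FM-1: 6 × 7 = 42
  FM-2: 6 × 10 = 60
  FM-3: 8 × 4 = 32
  FM-4: 3 × 5 = 15
  FM-5: 7 × 8 = 56
  FM-6: 8 × 2 = 16
  FM-7: 4 × 7 = 28
  FM-8: 2 × 7 = 14
  FM-9: 5 × 9 = 45
Highest criticality is 60 → FM-2.

FM-2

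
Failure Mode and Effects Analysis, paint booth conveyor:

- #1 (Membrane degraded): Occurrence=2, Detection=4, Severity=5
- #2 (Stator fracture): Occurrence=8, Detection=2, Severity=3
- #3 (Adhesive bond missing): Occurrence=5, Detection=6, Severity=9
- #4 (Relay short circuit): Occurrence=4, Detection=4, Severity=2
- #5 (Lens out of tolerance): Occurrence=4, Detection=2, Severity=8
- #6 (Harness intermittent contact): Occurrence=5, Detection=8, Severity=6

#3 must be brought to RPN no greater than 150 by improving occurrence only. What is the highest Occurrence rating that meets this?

2

#3: S=9, O=5, D=6 → current RPN = 270.
Fixed product = 54. Need 54 × O ≤ 150, so O ≤ 150/54 = 2.78.
Maximum integer Occurrence rating = 2 (gives RPN 108; O=3 would give 162 > 150).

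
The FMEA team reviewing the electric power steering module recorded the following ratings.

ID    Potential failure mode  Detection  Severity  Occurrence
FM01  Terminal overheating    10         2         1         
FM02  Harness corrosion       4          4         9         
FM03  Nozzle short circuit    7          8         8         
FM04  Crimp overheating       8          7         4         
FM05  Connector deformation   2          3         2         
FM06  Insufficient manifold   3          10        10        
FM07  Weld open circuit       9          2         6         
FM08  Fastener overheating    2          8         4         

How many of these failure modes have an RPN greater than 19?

7

RPN = Severity × Occurrence × Detection:
  FM01: 2 × 1 × 10 = 20
  FM02: 4 × 9 × 4 = 144
  FM03: 8 × 8 × 7 = 448
  FM04: 7 × 4 × 8 = 224
  FM05: 3 × 2 × 2 = 12
  FM06: 10 × 10 × 3 = 300
  FM07: 2 × 6 × 9 = 108
  FM08: 8 × 4 × 2 = 64
Modes with RPN > 19: FM01 (20), FM02 (144), FM03 (448), FM04 (224), FM06 (300), FM07 (108), FM08 (64) → 7.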